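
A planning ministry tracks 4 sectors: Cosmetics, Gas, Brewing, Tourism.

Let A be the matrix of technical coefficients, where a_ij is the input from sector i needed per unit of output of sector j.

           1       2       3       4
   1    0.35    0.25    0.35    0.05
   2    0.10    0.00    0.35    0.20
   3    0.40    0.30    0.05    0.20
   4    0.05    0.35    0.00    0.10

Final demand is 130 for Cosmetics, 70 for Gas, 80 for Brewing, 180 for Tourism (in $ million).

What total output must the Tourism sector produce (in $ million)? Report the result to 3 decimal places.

I − A =
  [   0.65    -0.25    -0.35    -0.05]
  [  -0.10     1.00    -0.35    -0.20]
  [  -0.40    -0.30     0.95    -0.20]
  [  -0.05    -0.35     0.00     0.90]
Compute the cofactors C_ij = (−1)^(i+j)·(3×3 minor ij) of I−A; the adjugate is their transpose:
adj(I−A) = Cᵀ =
  [ 0.669500   0.349375   0.375375   0.198250]
  [ 0.224500   0.423875   0.238875   0.159750]
  [ 0.379000   0.319750   0.510250   0.205500]
  [ 0.124500   0.184250   0.113750   0.340000]
det(I−A) = Σ_j (I−A)_1j·C_1j = (0.65)(0.669500) + (-0.25)(0.224500) + (-0.35)(0.379000) + (-0.05)(0.124500) = 0.240175
(I − A)⁻¹ = adj(I−A) / det(I−A) ≈
  [   2.7876     1.4547     1.5629     0.8254]
  [   0.9347     1.7649     0.9946     0.6651]
  [   1.5780     1.3313     2.1245     0.8556]
  [   0.5184     0.7671     0.4736     1.4156]
x = (I − A)⁻¹ d = adj(I−A)·d / det(I−A), with det(I−A) = 0.240175:
  x_1 = (0.669500·130 + 0.349375·70 + 0.375375·80 + 0.198250·180) / 0.240175 = 177.20625 / 0.240175 ≈ 737.821
  x_2 = (0.224500·130 + 0.423875·70 + 0.238875·80 + 0.159750·180) / 0.240175 = 106.72125 / 0.240175 ≈ 444.348
  x_3 = (0.379000·130 + 0.319750·70 + 0.510250·80 + 0.205500·180) / 0.240175 = 149.4625 / 0.240175 ≈ 622.307
  x_4 = (0.124500·130 + 0.184250·70 + 0.113750·80 + 0.340000·180) / 0.240175 = 99.3825 / 0.240175 ≈ 413.792

x_4 = 413.792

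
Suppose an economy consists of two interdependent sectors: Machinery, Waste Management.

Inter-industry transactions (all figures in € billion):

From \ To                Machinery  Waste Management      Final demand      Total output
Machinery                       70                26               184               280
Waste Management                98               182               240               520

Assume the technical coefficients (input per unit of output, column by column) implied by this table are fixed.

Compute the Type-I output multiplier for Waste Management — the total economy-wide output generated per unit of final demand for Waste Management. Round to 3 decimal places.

Technical coefficients a_ij = z_ij / X_j:
  a_MM = 70/280 = 0.25, a_WM = 98/280 = 0.35
  a_MW = 26/520 = 0.05, a_WW = 182/520 = 0.35
I − A =
  [   0.75    -0.05]
  [  -0.35     0.65]
det(I−A) = (0.75)(0.65) − (-0.05)(-0.35) = 0.4700
adj(I−A) = [[0.65, 0.05], [0.35, 0.75]]
(I − A)⁻¹ = adj(I−A) / det(I−A) ≈
  [   1.3830     0.1064]
  [   0.7447     1.5957]
The output multiplier for sector j is the column-j sum of the Leontief inverse (I − A)⁻¹ = adj(I−A) / det(I−A).
Column W of adj(I−A): (0.05, 0.75); det(I−A) = 0.4700.
m_W = (0.05 + 0.75) / 0.4700 = 0.80 / 0.4700 ≈ 1.702.

m_W = 1.702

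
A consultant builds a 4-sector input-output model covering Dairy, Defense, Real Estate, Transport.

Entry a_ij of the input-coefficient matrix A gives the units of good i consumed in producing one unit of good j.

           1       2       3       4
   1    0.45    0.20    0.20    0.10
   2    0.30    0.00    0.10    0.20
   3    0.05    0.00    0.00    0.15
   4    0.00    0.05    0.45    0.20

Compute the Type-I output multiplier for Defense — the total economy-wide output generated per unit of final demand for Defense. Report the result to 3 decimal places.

I − A =
  [   0.55    -0.20    -0.20    -0.10]
  [  -0.30     1.00    -0.10    -0.20]
  [  -0.05     0.00     1.00    -0.15]
  [   0.00    -0.05    -0.45     0.80]
Compute the cofactors C_ij = (−1)^(i+j)·(3×3 minor ij) of I−A; the adjugate is their transpose:
adj(I−A) = Cᵀ =
  [ 0.721750   0.153000   0.237500   0.173000]
  [ 0.228250   0.392625   0.155000   0.155750]
  [ 0.041750   0.012375   0.385000   0.080500]
  [ 0.037750   0.031500   0.226250   0.479000]
det(I−A) = Σ_j (I−A)_1j·C_1j = (0.55)(0.721750) + (-0.20)(0.228250) + (-0.20)(0.041750) + (-0.10)(0.037750) = 0.3391875
(I − A)⁻¹ = adj(I−A) / det(I−A) ≈
  [   2.1279     0.4511     0.7002     0.5100]
  [   0.6729     1.1575     0.4570     0.4592]
  [   0.1231     0.0365     1.1351     0.2373]
  [   0.1113     0.0929     0.6670     1.4122]
The output multiplier for sector j is the column-j sum of the Leontief inverse (I − A)⁻¹ = adj(I−A) / det(I−A).
Column 2 of adj(I−A): (0.153000, 0.392625, 0.012375, 0.031500); det(I−A) = 0.3391875.
m_2 = (0.153000 + 0.392625 + 0.012375 + 0.031500) / 0.3391875 = 0.5895 / 0.3391875 ≈ 1.738.

m_2 = 1.738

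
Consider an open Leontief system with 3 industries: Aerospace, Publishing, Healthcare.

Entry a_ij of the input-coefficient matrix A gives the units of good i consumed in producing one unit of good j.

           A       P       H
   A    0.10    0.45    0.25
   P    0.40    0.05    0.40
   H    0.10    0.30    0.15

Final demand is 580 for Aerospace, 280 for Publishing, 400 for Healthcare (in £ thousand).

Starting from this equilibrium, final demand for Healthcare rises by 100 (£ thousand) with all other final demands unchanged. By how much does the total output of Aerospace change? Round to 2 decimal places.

I − A =
  [   0.90    -0.45    -0.25]
  [  -0.40     0.95    -0.40]
  [  -0.10    -0.30     0.85]
Cofactors of I−A, C_ij = (−1)^(i+j)·(minor ij) (rows/columns in the sector order above):
  C_11 = (0.95)(0.85) − (-0.40)(-0.30) = 0.6875
  C_12 = −[(-0.40)(0.85) − (-0.40)(-0.10)] = 0.3800
  C_13 = (-0.40)(-0.30) − (0.95)(-0.10) = 0.2150
  C_21 = −[(-0.45)(0.85) − (-0.25)(-0.30)] = 0.4575
  C_22 = (0.90)(0.85) − (-0.25)(-0.10) = 0.7400
  C_23 = −[(0.90)(-0.30) − (-0.45)(-0.10)] = 0.3150
  C_31 = (-0.45)(-0.40) − (-0.25)(0.95) = 0.4175
  C_32 = −[(0.90)(-0.40) − (-0.25)(-0.40)] = 0.4600
  C_33 = (0.90)(0.95) − (-0.45)(-0.40) = 0.6750
det(I−A) = Σ_j (I−A)_1j·C_1j = (0.90)(0.6875) + (-0.45)(0.3800) + (-0.25)(0.2150) = 0.3940
adj(I−A) = Cᵀ =
  [ 0.6875   0.4575   0.4175]
  [ 0.3800   0.7400   0.4600]
  [ 0.2150   0.3150   0.6750]
(I − A)⁻¹ = adj(I−A) / det(I−A) ≈
  [   1.7449     1.1612     1.0596]
  [   0.9645     1.8782     1.1675]
  [   0.5457     0.7995     1.7132]
Δx = (I − A)⁻¹ Δd with Δd having +100 in the Healthcare component and 0 elsewhere.
So Δx_A = L_AH · (+100), where L_AH = adj(I−A)_AH / det(I−A) = 0.4175 / 0.3940.
Δx_A = 0.4175 × (+100) / 0.3940 = 41.75 / 0.3940 ≈ 105.96.

Δx_A = 105.96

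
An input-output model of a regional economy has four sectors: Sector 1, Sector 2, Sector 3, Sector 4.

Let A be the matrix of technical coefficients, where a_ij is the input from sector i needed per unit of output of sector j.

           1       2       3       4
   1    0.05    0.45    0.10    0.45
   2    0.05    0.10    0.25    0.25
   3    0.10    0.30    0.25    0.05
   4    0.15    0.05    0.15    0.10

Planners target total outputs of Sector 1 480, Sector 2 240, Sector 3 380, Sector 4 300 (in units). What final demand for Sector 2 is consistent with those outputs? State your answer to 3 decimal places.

I − A =
  [   0.95    -0.45    -0.10    -0.45]
  [  -0.05     0.90    -0.25    -0.25]
  [  -0.10    -0.30     0.75    -0.05]
  [  -0.15    -0.05    -0.15     0.90]
d = (I − A) x:
  d_1 = (+0.95)·480 + (-0.45)·240 + (-0.10)·380 + (-0.45)·300 = 175.000
  d_2 = (-0.05)·480 + (+0.90)·240 + (-0.25)·380 + (-0.25)·300 = 22.000
  d_3 = (-0.10)·480 + (-0.30)·240 + (+0.75)·380 + (-0.05)·300 = 150.000
  d_4 = (-0.15)·480 + (-0.05)·240 + (-0.15)·380 + (+0.90)·300 = 129.000

d_2 = 22.000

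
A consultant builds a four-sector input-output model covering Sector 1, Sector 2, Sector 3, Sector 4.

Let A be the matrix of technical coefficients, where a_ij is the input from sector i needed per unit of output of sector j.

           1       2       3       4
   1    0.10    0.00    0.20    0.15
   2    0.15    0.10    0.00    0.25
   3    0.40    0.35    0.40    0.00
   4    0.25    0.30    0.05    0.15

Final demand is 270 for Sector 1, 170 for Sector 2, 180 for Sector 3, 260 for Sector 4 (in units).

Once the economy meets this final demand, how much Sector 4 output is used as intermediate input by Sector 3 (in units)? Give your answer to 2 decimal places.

I − A =
  [   0.90     0.00    -0.20    -0.15]
  [  -0.15     0.90     0.00    -0.25]
  [  -0.40    -0.35     0.60     0.00]
  [  -0.25    -0.30    -0.05     0.85]
Compute the cofactors C_ij = (−1)^(i+j)·(3×3 minor ij) of I−A; the adjugate is their transpose:
adj(I−A) = Cᵀ =
  [ 0.409625   0.089125   0.144750   0.098500]
  [ 0.119000   0.365500   0.050375   0.128500]
  [ 0.342500   0.272625   0.580500   0.140625]
  [ 0.182625   0.171250   0.094500   0.403500]
det(I−A) = Σ_j (I−A)_1j·C_1j = (0.90)(0.409625) + (0.00)(0.119000) + (-0.20)(0.342500) + (-0.15)(0.182625) = 0.27276875
(I − A)⁻¹ = adj(I−A) / det(I−A) ≈
  [   1.5017     0.3267     0.5307     0.3611]
  [   0.4363     1.3400     0.1847     0.4711]
  [   1.2556     0.9995     2.1282     0.5155]
  [   0.6695     0.6278     0.3464     1.4793]
First solve x = (I − A)⁻¹ d = adj(I−A)·d / det(I−A); in particular x_3 = (0.342500·270 + 0.272625·170 + 0.580500·180 + 0.140625·260) / 0.27276875 = 279.87375 / 0.27276875 ≈ 1026.0477.
Intermediate flow from 4 to 3: z_43 = a_43 · x_3 = 0.05 × 279.87375 / 0.27276875 = 13.9936875 / 0.27276875 ≈ 51.30.

z_43 = 51.30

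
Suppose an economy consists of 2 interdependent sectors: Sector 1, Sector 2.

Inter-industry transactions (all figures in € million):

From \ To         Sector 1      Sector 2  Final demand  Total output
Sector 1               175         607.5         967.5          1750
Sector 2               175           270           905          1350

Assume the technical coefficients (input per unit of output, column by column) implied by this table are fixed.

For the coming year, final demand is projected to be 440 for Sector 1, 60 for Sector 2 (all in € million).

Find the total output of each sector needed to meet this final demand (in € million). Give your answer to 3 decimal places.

x_1 = 561.481, x_2 = 145.185

Technical coefficients a_ij = z_ij / X_j:
  a_11 = 175/1750 = 0.10, a_21 = 175/1750 = 0.10
  a_12 = 607.5/1350 = 0.45, a_22 = 270/1350 = 0.20
I − A =
  [   0.90    -0.45]
  [  -0.10     0.80]
det(I−A) = (0.90)(0.80) − (-0.45)(-0.10) = 0.6750
adj(I−A) = [[0.80, 0.45], [0.10, 0.90]]
(I − A)⁻¹ = adj(I−A) / det(I−A) ≈
  [   1.1852     0.6667]
  [   0.1481     1.3333]
x = (I − A)⁻¹ d = adj(I−A)·d / det(I−A), with det(I−A) = 0.6750:
  x_1 = (0.80·440 + 0.45·60) / 0.6750 = 379.00 / 0.6750 ≈ 561.481
  x_2 = (0.10·440 + 0.90·60) / 0.6750 = 98.00 / 0.6750 ≈ 145.185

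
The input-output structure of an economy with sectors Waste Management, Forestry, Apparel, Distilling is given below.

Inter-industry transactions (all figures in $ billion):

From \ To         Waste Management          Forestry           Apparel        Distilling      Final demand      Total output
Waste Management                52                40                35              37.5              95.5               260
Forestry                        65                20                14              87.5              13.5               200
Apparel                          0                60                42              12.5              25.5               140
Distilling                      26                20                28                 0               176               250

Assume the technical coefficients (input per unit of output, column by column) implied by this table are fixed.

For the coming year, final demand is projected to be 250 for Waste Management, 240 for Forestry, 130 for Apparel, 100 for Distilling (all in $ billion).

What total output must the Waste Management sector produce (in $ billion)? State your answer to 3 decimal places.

x_W = 684.627

Technical coefficients a_ij = z_ij / X_j:
  a_WW = 52/260 = 0.20, a_FW = 65/260 = 0.25, a_AW = 0/260 = 0.00, a_DW = 26/260 = 0.10
  a_WF = 40/200 = 0.20, a_FF = 20/200 = 0.10, a_AF = 60/200 = 0.30, a_DF = 20/200 = 0.10
  a_WA = 35/140 = 0.25, a_FA = 14/140 = 0.10, a_AA = 42/140 = 0.30, a_DA = 28/140 = 0.20
  a_WD = 37.5/250 = 0.15, a_FD = 87.5/250 = 0.35, a_AD = 12.5/250 = 0.05, a_DD = 0/250 = 0.00
I − A =
  [   0.80    -0.20    -0.25    -0.15]
  [  -0.25     0.90    -0.10    -0.35]
  [   0.00    -0.30     0.70    -0.05]
  [  -0.10    -0.10    -0.20     1.00]
Compute the cofactors C_ij = (−1)^(i+j)·(3×3 minor ij) of I−A; the adjugate is their transpose:
adj(I−A) = Cᵀ =
  [ 0.545000   0.233750   0.278750   0.177500]
  [ 0.197500   0.540250   0.213250   0.229375]
  [ 0.091250   0.240500   0.617750   0.128750]
  [ 0.092500   0.125500   0.172750   0.426250]
det(I−A) = Σ_j (I−A)_1j·C_1j = (0.80)(0.545000) + (-0.20)(0.197500) + (-0.25)(0.091250) + (-0.15)(0.092500) = 0.3598125
(I − A)⁻¹ = adj(I−A) / det(I−A) ≈
  [   1.5147     0.6496     0.7747     0.4933]
  [   0.5489     1.5015     0.5927     0.6375]
  [   0.2536     0.6684     1.7169     0.3578]
  [   0.2571     0.3488     0.4801     1.1846]
x = (I − A)⁻¹ d = adj(I−A)·d / det(I−A), with det(I−A) = 0.3598125:
  x_W = (0.545000·250 + 0.233750·240 + 0.278750·130 + 0.177500·100) / 0.3598125 = 246.3375 / 0.3598125 ≈ 684.627
  x_F = (0.197500·250 + 0.540250·240 + 0.213250·130 + 0.229375·100) / 0.3598125 = 229.695 / 0.3598125 ≈ 638.374
  x_A = (0.091250·250 + 0.240500·240 + 0.617750·130 + 0.128750·100) / 0.3598125 = 173.715 / 0.3598125 ≈ 482.793
  x_D = (0.092500·250 + 0.125500·240 + 0.172750·130 + 0.426250·100) / 0.3598125 = 118.3275 / 0.3598125 ≈ 328.859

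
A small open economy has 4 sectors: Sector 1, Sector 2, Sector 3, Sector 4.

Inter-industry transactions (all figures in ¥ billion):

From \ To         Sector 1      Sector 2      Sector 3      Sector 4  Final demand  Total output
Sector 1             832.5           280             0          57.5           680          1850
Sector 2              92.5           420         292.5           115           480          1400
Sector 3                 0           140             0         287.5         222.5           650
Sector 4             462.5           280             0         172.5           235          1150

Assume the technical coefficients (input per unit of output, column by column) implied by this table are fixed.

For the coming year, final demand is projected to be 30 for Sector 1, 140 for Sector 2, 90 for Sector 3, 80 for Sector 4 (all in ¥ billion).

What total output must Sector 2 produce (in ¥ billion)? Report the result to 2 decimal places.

x_2 = 370.73

Technical coefficients a_ij = z_ij / X_j:
  a_11 = 832.5/1850 = 0.45, a_21 = 92.5/1850 = 0.05, a_31 = 0/1850 = 0.00, a_41 = 462.5/1850 = 0.25
  a_12 = 280/1400 = 0.20, a_22 = 420/1400 = 0.30, a_32 = 140/1400 = 0.10, a_42 = 280/1400 = 0.20
  a_13 = 0/650 = 0.00, a_23 = 292.5/650 = 0.45, a_33 = 0/650 = 0.00, a_43 = 0/650 = 0.00
  a_14 = 57.5/1150 = 0.05, a_24 = 115/1150 = 0.10, a_34 = 287.5/1150 = 0.25, a_44 = 172.5/1150 = 0.15
I − A =
  [   0.55    -0.20     0.00    -0.05]
  [  -0.05     0.70    -0.45    -0.10]
  [   0.00    -0.10     1.00    -0.25]
  [  -0.25    -0.20     0.00     0.85]
Compute the cofactors C_ij = (−1)^(i+j)·(3×3 minor ij) of I−A; the adjugate is their transpose:
adj(I−A) = Cᵀ =
  [ 0.514250   0.180000   0.081000   0.075250]
  [ 0.095625   0.455000   0.204750   0.119375]
  [ 0.053000   0.085500   0.293500   0.099500]
  [ 0.173750   0.160000   0.072000   0.350250]
det(I−A) = Σ_j (I−A)_1j·C_1j = (0.55)(0.514250) + (-0.20)(0.095625) + (0.00)(0.053000) + (-0.05)(0.173750) = 0.255025
(I − A)⁻¹ = adj(I−A) / det(I−A) ≈
  [   2.0165     0.7058     0.3176     0.2951]
  [   0.3750     1.7841     0.8029     0.4681]
  [   0.2078     0.3353     1.1509     0.3902]
  [   0.6813     0.6274     0.2823     1.3734]
x = (I − A)⁻¹ d = adj(I−A)·d / det(I−A), with det(I−A) = 0.255025:
  x_1 = (0.514250·30 + 0.180000·140 + 0.081000·90 + 0.075250·80) / 0.255025 = 53.9375 / 0.255025 ≈ 211.50
  x_2 = (0.095625·30 + 0.455000·140 + 0.204750·90 + 0.119375·80) / 0.255025 = 94.54625 / 0.255025 ≈ 370.73
  x_3 = (0.053000·30 + 0.085500·140 + 0.293500·90 + 0.099500·80) / 0.255025 = 47.935 / 0.255025 ≈ 187.96
  x_4 = (0.173750·30 + 0.160000·140 + 0.072000·90 + 0.350250·80) / 0.255025 = 62.1125 / 0.255025 ≈ 243.55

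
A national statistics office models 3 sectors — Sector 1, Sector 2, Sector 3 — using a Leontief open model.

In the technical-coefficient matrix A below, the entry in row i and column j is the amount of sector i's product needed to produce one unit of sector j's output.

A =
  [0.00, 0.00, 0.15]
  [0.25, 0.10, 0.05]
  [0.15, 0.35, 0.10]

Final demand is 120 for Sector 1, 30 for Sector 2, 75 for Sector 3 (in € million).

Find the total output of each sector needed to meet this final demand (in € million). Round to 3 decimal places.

x_1 = 140.688, x_2 = 80.076, x_3 = 137.922

I − A =
  [   1.00     0.00    -0.15]
  [  -0.25     0.90    -0.05]
  [  -0.15    -0.35     0.90]
Cofactors of I−A, C_ij = (−1)^(i+j)·(minor ij) (rows/columns in the sector order above):
  C_11 = (0.90)(0.90) − (-0.05)(-0.35) = 0.7925
  C_12 = −[(-0.25)(0.90) − (-0.05)(-0.15)] = 0.2325
  C_13 = (-0.25)(-0.35) − (0.90)(-0.15) = 0.2225
  C_21 = −[(0.00)(0.90) − (-0.15)(-0.35)] = 0.0525
  C_22 = (1.00)(0.90) − (-0.15)(-0.15) = 0.8775
  C_23 = −[(1.00)(-0.35) − (0.00)(-0.15)] = 0.3500
  C_31 = (0.00)(-0.05) − (-0.15)(0.90) = 0.1350
  C_32 = −[(1.00)(-0.05) − (-0.15)(-0.25)] = 0.0875
  C_33 = (1.00)(0.90) − (0.00)(-0.25) = 0.9000
det(I−A) = Σ_j (I−A)_1j·C_1j = (1.00)(0.7925) + (0.00)(0.2325) + (-0.15)(0.2225) = 0.759125
adj(I−A) = Cᵀ =
  [ 0.7925   0.0525   0.1350]
  [ 0.2325   0.8775   0.0875]
  [ 0.2225   0.3500   0.9000]
(I − A)⁻¹ = adj(I−A) / det(I−A) ≈
  [   1.0440     0.0692     0.1778]
  [   0.3063     1.1559     0.1153]
  [   0.2931     0.4611     1.1856]
x = (I − A)⁻¹ d = adj(I−A)·d / det(I−A), with det(I−A) = 0.759125:
  x_1 = (0.7925·120 + 0.0525·30 + 0.1350·75) / 0.759125 = 106.80 / 0.759125 ≈ 140.688
  x_2 = (0.2325·120 + 0.8775·30 + 0.0875·75) / 0.759125 = 60.7875 / 0.759125 ≈ 80.076
  x_3 = (0.2225·120 + 0.3500·30 + 0.9000·75) / 0.759125 = 104.70 / 0.759125 ≈ 137.922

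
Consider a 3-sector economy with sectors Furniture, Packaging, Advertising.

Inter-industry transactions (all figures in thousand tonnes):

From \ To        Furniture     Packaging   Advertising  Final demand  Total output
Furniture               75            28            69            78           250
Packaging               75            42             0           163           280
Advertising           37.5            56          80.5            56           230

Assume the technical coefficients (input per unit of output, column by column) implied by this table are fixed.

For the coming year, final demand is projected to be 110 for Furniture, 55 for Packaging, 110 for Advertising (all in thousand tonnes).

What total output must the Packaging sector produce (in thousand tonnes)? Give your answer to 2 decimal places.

Technical coefficients a_ij = z_ij / X_j:
  a_11 = 75/250 = 0.30, a_21 = 75/250 = 0.30, a_31 = 37.5/250 = 0.15
  a_12 = 28/280 = 0.10, a_22 = 42/280 = 0.15, a_32 = 56/280 = 0.20
  a_13 = 69/230 = 0.30, a_23 = 0/230 = 0.00, a_33 = 80.5/230 = 0.35
I − A =
  [   0.70    -0.10    -0.30]
  [  -0.30     0.85     0.00]
  [  -0.15    -0.20     0.65]
Cofactors of I−A, C_ij = (−1)^(i+j)·(minor ij) (rows/columns in the sector order above):
  C_11 = (0.85)(0.65) − (0.00)(-0.20) = 0.5525
  C_12 = −[(-0.30)(0.65) − (0.00)(-0.15)] = 0.1950
  C_13 = (-0.30)(-0.20) − (0.85)(-0.15) = 0.1875
  C_21 = −[(-0.10)(0.65) − (-0.30)(-0.20)] = 0.1250
  C_22 = (0.70)(0.65) − (-0.30)(-0.15) = 0.4100
  C_23 = −[(0.70)(-0.20) − (-0.10)(-0.15)] = 0.1550
  C_31 = (-0.10)(0.00) − (-0.30)(0.85) = 0.2550
  C_32 = −[(0.70)(0.00) − (-0.30)(-0.30)] = 0.0900
  C_33 = (0.70)(0.85) − (-0.10)(-0.30) = 0.5650
det(I−A) = Σ_j (I−A)_1j·C_1j = (0.70)(0.5525) + (-0.10)(0.1950) + (-0.30)(0.1875) = 0.3110
adj(I−A) = Cᵀ =
  [ 0.5525   0.1250   0.2550]
  [ 0.1950   0.4100   0.0900]
  [ 0.1875   0.1550   0.5650]
(I − A)⁻¹ = adj(I−A) / det(I−A) ≈
  [   1.7765     0.4019     0.8199]
  [   0.6270     1.3183     0.2894]
  [   0.6029     0.4984     1.8167]
x = (I − A)⁻¹ d = adj(I−A)·d / det(I−A), with det(I−A) = 0.3110:
  x_1 = (0.5525·110 + 0.1250·55 + 0.2550·110) / 0.3110 = 95.70 / 0.3110 ≈ 307.72
  x_2 = (0.1950·110 + 0.4100·55 + 0.0900·110) / 0.3110 = 53.90 / 0.3110 ≈ 173.31
  x_3 = (0.1875·110 + 0.1550·55 + 0.5650·110) / 0.3110 = 91.30 / 0.3110 ≈ 293.57

x_2 = 173.31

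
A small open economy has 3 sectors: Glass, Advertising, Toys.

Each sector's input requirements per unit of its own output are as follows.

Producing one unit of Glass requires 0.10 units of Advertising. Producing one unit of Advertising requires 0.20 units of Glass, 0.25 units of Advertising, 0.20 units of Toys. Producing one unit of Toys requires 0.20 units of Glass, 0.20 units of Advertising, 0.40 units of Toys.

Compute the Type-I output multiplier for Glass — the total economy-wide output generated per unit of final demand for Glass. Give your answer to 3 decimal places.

I − A =
  [   1.00    -0.20    -0.20]
  [  -0.10     0.75    -0.20]
  [   0.00    -0.20     0.60]
Cofactors of I−A, C_ij = (−1)^(i+j)·(minor ij) (rows/columns in the sector order above):
  C_11 = (0.75)(0.60) − (-0.20)(-0.20) = 0.4100
  C_12 = −[(-0.10)(0.60) − (-0.20)(0.00)] = 0.0600
  C_13 = (-0.10)(-0.20) − (0.75)(0.00) = 0.0200
  C_21 = −[(-0.20)(0.60) − (-0.20)(-0.20)] = 0.1600
  C_22 = (1.00)(0.60) − (-0.20)(0.00) = 0.6000
  C_23 = −[(1.00)(-0.20) − (-0.20)(0.00)] = 0.2000
  C_31 = (-0.20)(-0.20) − (-0.20)(0.75) = 0.1900
  C_32 = −[(1.00)(-0.20) − (-0.20)(-0.10)] = 0.2200
  C_33 = (1.00)(0.75) − (-0.20)(-0.10) = 0.7300
det(I−A) = Σ_j (I−A)_1j·C_1j = (1.00)(0.4100) + (-0.20)(0.0600) + (-0.20)(0.0200) = 0.3940
adj(I−A) = Cᵀ =
  [ 0.4100   0.1600   0.1900]
  [ 0.0600   0.6000   0.2200]
  [ 0.0200   0.2000   0.7300]
(I − A)⁻¹ = adj(I−A) / det(I−A) ≈
  [   1.0406     0.4061     0.4822]
  [   0.1523     1.5228     0.5584]
  [   0.0508     0.5076     1.8528]
The output multiplier for sector j is the column-j sum of the Leontief inverse (I − A)⁻¹ = adj(I−A) / det(I−A).
Column 1 of adj(I−A): (0.4100, 0.0600, 0.0200); det(I−A) = 0.3940.
m_1 = (0.4100 + 0.0600 + 0.0200) / 0.3940 = 0.49 / 0.3940 ≈ 1.244.

m_1 = 1.244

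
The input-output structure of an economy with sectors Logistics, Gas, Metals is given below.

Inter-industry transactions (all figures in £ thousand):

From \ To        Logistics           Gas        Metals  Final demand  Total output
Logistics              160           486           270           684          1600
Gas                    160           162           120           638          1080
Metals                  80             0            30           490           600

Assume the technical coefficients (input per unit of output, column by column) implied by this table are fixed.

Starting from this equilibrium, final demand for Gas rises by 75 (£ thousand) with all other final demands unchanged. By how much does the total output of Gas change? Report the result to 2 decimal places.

Δx_2 = 94.55

Technical coefficients a_ij = z_ij / X_j:
  a_11 = 160/1600 = 0.10, a_21 = 160/1600 = 0.10, a_31 = 80/1600 = 0.05
  a_12 = 486/1080 = 0.45, a_22 = 162/1080 = 0.15, a_32 = 0/1080 = 0.00
  a_13 = 270/600 = 0.45, a_23 = 120/600 = 0.20, a_33 = 30/600 = 0.05
I − A =
  [   0.90    -0.45    -0.45]
  [  -0.10     0.85    -0.20]
  [  -0.05     0.00     0.95]
Cofactors of I−A, C_ij = (−1)^(i+j)·(minor ij) (rows/columns in the sector order above):
  C_11 = (0.85)(0.95) − (-0.20)(0.00) = 0.8075
  C_12 = −[(-0.10)(0.95) − (-0.20)(-0.05)] = 0.1050
  C_13 = (-0.10)(0.00) − (0.85)(-0.05) = 0.0425
  C_21 = −[(-0.45)(0.95) − (-0.45)(0.00)] = 0.4275
  C_22 = (0.90)(0.95) − (-0.45)(-0.05) = 0.8325
  C_23 = −[(0.90)(0.00) − (-0.45)(-0.05)] = 0.0225
  C_31 = (-0.45)(-0.20) − (-0.45)(0.85) = 0.4725
  C_32 = −[(0.90)(-0.20) − (-0.45)(-0.10)] = 0.2250
  C_33 = (0.90)(0.85) − (-0.45)(-0.10) = 0.7200
det(I−A) = Σ_j (I−A)_1j·C_1j = (0.90)(0.8075) + (-0.45)(0.1050) + (-0.45)(0.0425) = 0.660375
adj(I−A) = Cᵀ =
  [ 0.8075   0.4275   0.4725]
  [ 0.1050   0.8325   0.2250]
  [ 0.0425   0.0225   0.7200]
(I − A)⁻¹ = adj(I−A) / det(I−A) ≈
  [   1.2228     0.6474     0.7155]
  [   0.1590     1.2606     0.3407]
  [   0.0644     0.0341     1.0903]
Δx = (I − A)⁻¹ Δd with Δd having +75 in the Gas component and 0 elsewhere.
So Δx_2 = L_22 · (+75), where L_22 = adj(I−A)_22 / det(I−A) = 0.8325 / 0.660375.
Δx_2 = 0.8325 × (+75) / 0.660375 = 62.4375 / 0.660375 ≈ 94.55.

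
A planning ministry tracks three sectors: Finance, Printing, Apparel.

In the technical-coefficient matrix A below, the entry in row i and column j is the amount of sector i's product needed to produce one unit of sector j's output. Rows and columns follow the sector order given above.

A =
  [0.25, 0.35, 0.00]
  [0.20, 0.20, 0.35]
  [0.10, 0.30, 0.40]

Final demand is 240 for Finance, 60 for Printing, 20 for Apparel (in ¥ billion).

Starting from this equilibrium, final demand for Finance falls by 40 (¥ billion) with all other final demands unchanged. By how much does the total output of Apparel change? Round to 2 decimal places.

I − A =
  [   0.75    -0.35     0.00]
  [  -0.20     0.80    -0.35]
  [  -0.10    -0.30     0.60]
Cofactors of I−A, C_ij = (−1)^(i+j)·(minor ij) (rows/columns in the sector order above):
  C_11 = (0.80)(0.60) − (-0.35)(-0.30) = 0.3750
  C_12 = −[(-0.20)(0.60) − (-0.35)(-0.10)] = 0.1550
  C_13 = (-0.20)(-0.30) − (0.80)(-0.10) = 0.1400
  C_21 = −[(-0.35)(0.60) − (0.00)(-0.30)] = 0.2100
  C_22 = (0.75)(0.60) − (0.00)(-0.10) = 0.4500
  C_23 = −[(0.75)(-0.30) − (-0.35)(-0.10)] = 0.2600
  C_31 = (-0.35)(-0.35) − (0.00)(0.80) = 0.1225
  C_32 = −[(0.75)(-0.35) − (0.00)(-0.20)] = 0.2625
  C_33 = (0.75)(0.80) − (-0.35)(-0.20) = 0.5300
det(I−A) = Σ_j (I−A)_1j·C_1j = (0.75)(0.3750) + (-0.35)(0.1550) + (0.00)(0.1400) = 0.2270
adj(I−A) = Cᵀ =
  [ 0.3750   0.2100   0.1225]
  [ 0.1550   0.4500   0.2625]
  [ 0.1400   0.2600   0.5300]
(I − A)⁻¹ = adj(I−A) / det(I−A) ≈
  [   1.6520     0.9251     0.5396]
  [   0.6828     1.9824     1.1564]
  [   0.6167     1.1454     2.3348]
Δx = (I − A)⁻¹ Δd with Δd having -40 in the Finance component and 0 elsewhere.
So Δx_3 = L_31 · (-40), where L_31 = adj(I−A)_31 / det(I−A) = 0.1400 / 0.2270.
Δx_3 = 0.1400 × (-40) / 0.2270 = -5.60 / 0.2270 ≈ -24.67.

Δx_3 = -24.67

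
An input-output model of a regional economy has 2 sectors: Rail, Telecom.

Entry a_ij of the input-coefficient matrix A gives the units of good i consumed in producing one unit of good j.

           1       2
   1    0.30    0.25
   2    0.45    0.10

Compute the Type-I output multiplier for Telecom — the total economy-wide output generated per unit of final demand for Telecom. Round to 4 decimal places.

m_2 = 1.8357

I − A =
  [   0.70    -0.25]
  [  -0.45     0.90]
det(I−A) = (0.70)(0.90) − (-0.25)(-0.45) = 0.5175
adj(I−A) = [[0.90, 0.25], [0.45, 0.70]]
(I − A)⁻¹ = adj(I−A) / det(I−A) ≈
  [   1.73913     0.48309]
  [   0.86957     1.35266]
The output multiplier for sector j is the column-j sum of the Leontief inverse (I − A)⁻¹ = adj(I−A) / det(I−A).
Column 2 of adj(I−A): (0.25, 0.70); det(I−A) = 0.5175.
m_2 = (0.25 + 0.70) / 0.5175 = 0.95 / 0.5175 ≈ 1.8357.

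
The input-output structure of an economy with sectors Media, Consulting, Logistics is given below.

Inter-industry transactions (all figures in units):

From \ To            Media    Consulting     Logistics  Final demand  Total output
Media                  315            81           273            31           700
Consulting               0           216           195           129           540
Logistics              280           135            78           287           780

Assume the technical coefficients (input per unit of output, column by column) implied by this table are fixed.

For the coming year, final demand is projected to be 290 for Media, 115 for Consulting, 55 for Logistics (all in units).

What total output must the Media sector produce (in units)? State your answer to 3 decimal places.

Technical coefficients a_ij = z_ij / X_j:
  a_11 = 315/700 = 0.45, a_21 = 0/700 = 0.00, a_31 = 280/700 = 0.40
  a_12 = 81/540 = 0.15, a_22 = 216/540 = 0.40, a_32 = 135/540 = 0.25
  a_13 = 273/780 = 0.35, a_23 = 195/780 = 0.25, a_33 = 78/780 = 0.10
I − A =
  [   0.55    -0.15    -0.35]
  [   0.00     0.60    -0.25]
  [  -0.40    -0.25     0.90]
Cofactors of I−A, C_ij = (−1)^(i+j)·(minor ij) (rows/columns in the sector order above):
  C_11 = (0.60)(0.90) − (-0.25)(-0.25) = 0.4775
  C_12 = −[(0.00)(0.90) − (-0.25)(-0.40)] = 0.1000
  C_13 = (0.00)(-0.25) − (0.60)(-0.40) = 0.2400
  C_21 = −[(-0.15)(0.90) − (-0.35)(-0.25)] = 0.2225
  C_22 = (0.55)(0.90) − (-0.35)(-0.40) = 0.3550
  C_23 = −[(0.55)(-0.25) − (-0.15)(-0.40)] = 0.1975
  C_31 = (-0.15)(-0.25) − (-0.35)(0.60) = 0.2475
  C_32 = −[(0.55)(-0.25) − (-0.35)(0.00)] = 0.1375
  C_33 = (0.55)(0.60) − (-0.15)(0.00) = 0.3300
det(I−A) = Σ_j (I−A)_1j·C_1j = (0.55)(0.4775) + (-0.15)(0.1000) + (-0.35)(0.2400) = 0.163625
adj(I−A) = Cᵀ =
  [ 0.4775   0.2225   0.2475]
  [ 0.1000   0.3550   0.1375]
  [ 0.2400   0.1975   0.3300]
(I − A)⁻¹ = adj(I−A) / det(I−A) ≈
  [   2.9183     1.3598     1.5126]
  [   0.6112     2.1696     0.8403]
  [   1.4668     1.2070     2.0168]
x = (I − A)⁻¹ d = adj(I−A)·d / det(I−A), with det(I−A) = 0.163625:
  x_1 = (0.4775·290 + 0.2225·115 + 0.2475·55) / 0.163625 = 177.675 / 0.163625 ≈ 1085.867
  x_2 = (0.1000·290 + 0.3550·115 + 0.1375·55) / 0.163625 = 77.3875 / 0.163625 ≈ 472.956
  x_3 = (0.2400·290 + 0.1975·115 + 0.3300·55) / 0.163625 = 110.4625 / 0.163625 ≈ 675.095

x_1 = 1085.867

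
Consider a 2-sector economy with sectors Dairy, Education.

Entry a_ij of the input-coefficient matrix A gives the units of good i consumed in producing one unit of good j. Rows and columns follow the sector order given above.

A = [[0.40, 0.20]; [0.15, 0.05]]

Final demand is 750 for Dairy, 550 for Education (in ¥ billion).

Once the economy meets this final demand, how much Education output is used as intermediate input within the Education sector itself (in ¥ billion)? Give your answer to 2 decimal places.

I − A =
  [   0.60    -0.20]
  [  -0.15     0.95]
det(I−A) = (0.60)(0.95) − (-0.20)(-0.15) = 0.5400
adj(I−A) = [[0.95, 0.20], [0.15, 0.60]]
(I − A)⁻¹ = adj(I−A) / det(I−A) ≈
  [   1.7593     0.3704]
  [   0.2778     1.1111]
First solve x = (I − A)⁻¹ d = adj(I−A)·d / det(I−A); in particular x_E = (0.15·750 + 0.60·550) / 0.5400 = 442.50 / 0.5400 ≈ 819.4444.
Intermediate flow from E to E: z_EE = a_EE · x_E = 0.05 × 442.50 / 0.5400 = 22.125 / 0.5400 ≈ 40.97.

z_EE = 40.97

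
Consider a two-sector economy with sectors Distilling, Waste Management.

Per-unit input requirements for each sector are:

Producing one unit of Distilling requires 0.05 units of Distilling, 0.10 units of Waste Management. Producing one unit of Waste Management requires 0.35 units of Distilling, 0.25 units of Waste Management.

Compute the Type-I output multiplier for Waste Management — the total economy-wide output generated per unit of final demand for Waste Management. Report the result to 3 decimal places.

I − A =
  [   0.95    -0.35]
  [  -0.10     0.75]
det(I−A) = (0.95)(0.75) − (-0.35)(-0.10) = 0.6775
adj(I−A) = [[0.75, 0.35], [0.10, 0.95]]
(I − A)⁻¹ = adj(I−A) / det(I−A) ≈
  [   1.1070     0.5166]
  [   0.1476     1.4022]
The output multiplier for sector j is the column-j sum of the Leontief inverse (I − A)⁻¹ = adj(I−A) / det(I−A).
Column W of adj(I−A): (0.35, 0.95); det(I−A) = 0.6775.
m_W = (0.35 + 0.95) / 0.6775 = 1.30 / 0.6775 ≈ 1.919.

m_W = 1.919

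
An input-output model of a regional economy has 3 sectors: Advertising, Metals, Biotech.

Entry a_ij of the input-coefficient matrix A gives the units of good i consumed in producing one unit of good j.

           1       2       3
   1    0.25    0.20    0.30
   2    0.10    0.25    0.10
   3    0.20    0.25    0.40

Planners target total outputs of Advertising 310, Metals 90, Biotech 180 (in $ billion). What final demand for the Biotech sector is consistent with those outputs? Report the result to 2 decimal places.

d_3 = 23.50

I − A =
  [   0.75    -0.20    -0.30]
  [  -0.10     0.75    -0.10]
  [  -0.20    -0.25     0.60]
d = (I − A) x:
  d_1 = (+0.75)·310 + (-0.20)·90 + (-0.30)·180 = 160.50
  d_2 = (-0.10)·310 + (+0.75)·90 + (-0.10)·180 = 18.50
  d_3 = (-0.20)·310 + (-0.25)·90 + (+0.60)·180 = 23.50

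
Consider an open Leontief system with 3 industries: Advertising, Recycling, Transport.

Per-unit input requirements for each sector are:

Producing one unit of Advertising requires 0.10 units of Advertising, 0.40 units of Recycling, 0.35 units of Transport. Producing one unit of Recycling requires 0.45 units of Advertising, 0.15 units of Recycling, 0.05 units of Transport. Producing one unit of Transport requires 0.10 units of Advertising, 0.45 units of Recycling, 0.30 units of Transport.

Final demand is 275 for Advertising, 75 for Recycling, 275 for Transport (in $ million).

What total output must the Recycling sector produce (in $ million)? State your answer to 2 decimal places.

I − A =
  [   0.90    -0.45    -0.10]
  [  -0.40     0.85    -0.45]
  [  -0.35    -0.05     0.70]
Cofactors of I−A, C_ij = (−1)^(i+j)·(minor ij) (rows/columns in the sector order above):
  C_11 = (0.85)(0.70) − (-0.45)(-0.05) = 0.5725
  C_12 = −[(-0.40)(0.70) − (-0.45)(-0.35)] = 0.4375
  C_13 = (-0.40)(-0.05) − (0.85)(-0.35) = 0.3175
  C_21 = −[(-0.45)(0.70) − (-0.10)(-0.05)] = 0.3200
  C_22 = (0.90)(0.70) − (-0.10)(-0.35) = 0.5950
  C_23 = −[(0.90)(-0.05) − (-0.45)(-0.35)] = 0.2025
  C_31 = (-0.45)(-0.45) − (-0.10)(0.85) = 0.2875
  C_32 = −[(0.90)(-0.45) − (-0.10)(-0.40)] = 0.4450
  C_33 = (0.90)(0.85) − (-0.45)(-0.40) = 0.5850
det(I−A) = Σ_j (I−A)_1j·C_1j = (0.90)(0.5725) + (-0.45)(0.4375) + (-0.10)(0.3175) = 0.286625
adj(I−A) = Cᵀ =
  [ 0.5725   0.3200   0.2875]
  [ 0.4375   0.5950   0.4450]
  [ 0.3175   0.2025   0.5850]
(I − A)⁻¹ = adj(I−A) / det(I−A) ≈
  [   1.9974     1.1164     1.0031]
  [   1.5264     2.0759     1.5526]
  [   1.1077     0.7065     2.0410]
x = (I − A)⁻¹ d = adj(I−A)·d / det(I−A), with det(I−A) = 0.286625:
  x_1 = (0.5725·275 + 0.3200·75 + 0.2875·275) / 0.286625 = 260.50 / 0.286625 ≈ 908.85
  x_2 = (0.4375·275 + 0.5950·75 + 0.4450·275) / 0.286625 = 287.3125 / 0.286625 ≈ 1002.40
  x_3 = (0.3175·275 + 0.2025·75 + 0.5850·275) / 0.286625 = 263.375 / 0.286625 ≈ 918.88

x_2 = 1002.40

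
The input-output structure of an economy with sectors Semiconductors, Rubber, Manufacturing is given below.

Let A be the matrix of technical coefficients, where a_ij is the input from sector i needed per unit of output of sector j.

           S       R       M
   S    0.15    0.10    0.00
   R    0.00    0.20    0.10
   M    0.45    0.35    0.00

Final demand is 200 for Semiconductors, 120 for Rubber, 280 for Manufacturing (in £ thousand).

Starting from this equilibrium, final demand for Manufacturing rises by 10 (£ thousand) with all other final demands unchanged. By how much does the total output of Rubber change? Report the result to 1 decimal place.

I − A =
  [   0.85    -0.10     0.00]
  [   0.00     0.80    -0.10]
  [  -0.45    -0.35     1.00]
Cofactors of I−A, C_ij = (−1)^(i+j)·(minor ij) (rows/columns in the sector order above):
  C_11 = (0.80)(1.00) − (-0.10)(-0.35) = 0.7650
  C_12 = −[(0.00)(1.00) − (-0.10)(-0.45)] = 0.0450
  C_13 = (0.00)(-0.35) − (0.80)(-0.45) = 0.3600
  C_21 = −[(-0.10)(1.00) − (0.00)(-0.35)] = 0.1000
  C_22 = (0.85)(1.00) − (0.00)(-0.45) = 0.8500
  C_23 = −[(0.85)(-0.35) − (-0.10)(-0.45)] = 0.3425
  C_31 = (-0.10)(-0.10) − (0.00)(0.80) = 0.0100
  C_32 = −[(0.85)(-0.10) − (0.00)(0.00)] = 0.0850
  C_33 = (0.85)(0.80) − (-0.10)(0.00) = 0.6800
det(I−A) = Σ_j (I−A)_1j·C_1j = (0.85)(0.7650) + (-0.10)(0.0450) + (0.00)(0.3600) = 0.64575
adj(I−A) = Cᵀ =
  [ 0.7650   0.1000   0.0100]
  [ 0.0450   0.8500   0.0850]
  [ 0.3600   0.3425   0.6800]
(I − A)⁻¹ = adj(I−A) / det(I−A) ≈
  [   1.1847     0.1549     0.0155]
  [   0.0697     1.3163     0.1316]
  [   0.5575     0.5304     1.0530]
Δx = (I − A)⁻¹ Δd with Δd having +10 in the Manufacturing component and 0 elsewhere.
So Δx_R = L_RM · (+10), where L_RM = adj(I−A)_RM / det(I−A) = 0.0850 / 0.64575.
Δx_R = 0.0850 × (+10) / 0.64575 = 0.85 / 0.64575 ≈ 1.3.

Δx_R = 1.3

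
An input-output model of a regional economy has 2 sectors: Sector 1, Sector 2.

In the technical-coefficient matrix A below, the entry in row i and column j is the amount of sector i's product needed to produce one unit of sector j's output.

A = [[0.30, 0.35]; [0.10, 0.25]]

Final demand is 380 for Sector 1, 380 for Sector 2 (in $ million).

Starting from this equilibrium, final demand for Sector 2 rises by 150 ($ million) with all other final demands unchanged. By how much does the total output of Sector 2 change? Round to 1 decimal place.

Δx_2 = 214.3

I − A =
  [   0.70    -0.35]
  [  -0.10     0.75]
det(I−A) = (0.70)(0.75) − (-0.35)(-0.10) = 0.4900
adj(I−A) = [[0.75, 0.35], [0.10, 0.70]]
(I − A)⁻¹ = adj(I−A) / det(I−A) ≈
  [   1.5306     0.7143]
  [   0.2041     1.4286]
Δx = (I − A)⁻¹ Δd with Δd having +150 in the Sector 2 component and 0 elsewhere.
So Δx_2 = L_22 · (+150), where L_22 = adj(I−A)_22 / det(I−A) = 0.70 / 0.4900.
Δx_2 = 0.70 × (+150) / 0.4900 = 105.00 / 0.4900 ≈ 214.3.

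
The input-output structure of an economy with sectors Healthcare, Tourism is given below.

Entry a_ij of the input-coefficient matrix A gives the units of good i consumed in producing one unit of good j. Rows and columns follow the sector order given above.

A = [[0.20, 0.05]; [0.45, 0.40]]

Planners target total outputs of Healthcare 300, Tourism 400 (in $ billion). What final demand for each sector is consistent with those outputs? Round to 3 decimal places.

I − A =
  [   0.80    -0.05]
  [  -0.45     0.60]
d = (I − A) x:
  d_H = (+0.80)·300 + (-0.05)·400 = 220.000
  d_T = (-0.45)·300 + (+0.60)·400 = 105.000

d_H = 220.000, d_T = 105.000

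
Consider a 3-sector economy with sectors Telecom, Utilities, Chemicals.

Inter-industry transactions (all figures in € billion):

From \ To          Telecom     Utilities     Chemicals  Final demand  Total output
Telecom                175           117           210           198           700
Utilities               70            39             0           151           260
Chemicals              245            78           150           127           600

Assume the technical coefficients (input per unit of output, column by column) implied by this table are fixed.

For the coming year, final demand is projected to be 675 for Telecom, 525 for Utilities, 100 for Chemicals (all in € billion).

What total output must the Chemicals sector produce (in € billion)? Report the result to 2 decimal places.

Technical coefficients a_ij = z_ij / X_j:
  a_11 = 175/700 = 0.25, a_21 = 70/700 = 0.10, a_31 = 245/700 = 0.35
  a_12 = 117/260 = 0.45, a_22 = 39/260 = 0.15, a_32 = 78/260 = 0.30
  a_13 = 210/600 = 0.35, a_23 = 0/600 = 0.00, a_33 = 150/600 = 0.25
I − A =
  [   0.75    -0.45    -0.35]
  [  -0.10     0.85     0.00]
  [  -0.35    -0.30     0.75]
Cofactors of I−A, C_ij = (−1)^(i+j)·(minor ij) (rows/columns in the sector order above):
  C_11 = (0.85)(0.75) − (0.00)(-0.30) = 0.6375
  C_12 = −[(-0.10)(0.75) − (0.00)(-0.35)] = 0.0750
  C_13 = (-0.10)(-0.30) − (0.85)(-0.35) = 0.3275
  C_21 = −[(-0.45)(0.75) − (-0.35)(-0.30)] = 0.4425
  C_22 = (0.75)(0.75) − (-0.35)(-0.35) = 0.4400
  C_23 = −[(0.75)(-0.30) − (-0.45)(-0.35)] = 0.3825
  C_31 = (-0.45)(0.00) − (-0.35)(0.85) = 0.2975
  C_32 = −[(0.75)(0.00) − (-0.35)(-0.10)] = 0.0350
  C_33 = (0.75)(0.85) − (-0.45)(-0.10) = 0.5925
det(I−A) = Σ_j (I−A)_1j·C_1j = (0.75)(0.6375) + (-0.45)(0.0750) + (-0.35)(0.3275) = 0.32975
adj(I−A) = Cᵀ =
  [ 0.6375   0.4425   0.2975]
  [ 0.0750   0.4400   0.0350]
  [ 0.3275   0.3825   0.5925]
(I − A)⁻¹ = adj(I−A) / det(I−A) ≈
  [   1.9333     1.3419     0.9022]
  [   0.2274     1.3343     0.1061]
  [   0.9932     1.1600     1.7968]
x = (I − A)⁻¹ d = adj(I−A)·d / det(I−A), with det(I−A) = 0.32975:
  x_1 = (0.6375·675 + 0.4425·525 + 0.2975·100) / 0.32975 = 692.375 / 0.32975 ≈ 2099.70
  x_2 = (0.0750·675 + 0.4400·525 + 0.0350·100) / 0.32975 = 285.125 / 0.32975 ≈ 864.67
  x_3 = (0.3275·675 + 0.3825·525 + 0.5925·100) / 0.32975 = 481.125 / 0.32975 ≈ 1459.06

x_3 = 1459.06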